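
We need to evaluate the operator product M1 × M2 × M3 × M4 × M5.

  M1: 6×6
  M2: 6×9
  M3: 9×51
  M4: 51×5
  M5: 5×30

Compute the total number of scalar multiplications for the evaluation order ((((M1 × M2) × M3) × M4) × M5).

5508

(M1 × M2): 6×6 by 6×9 → 6×9, cost 6·6·9 = 324
((M1 × M2) × M3): 6×9 by 9×51 → 6×51, cost 6·9·51 = 2754; cumulative 3078
(((M1 × M2) × M3) × M4): 6×51 by 51×5 → 6×5, cost 6·51·5 = 1530; cumulative 4608
((((M1 × M2) × M3) × M4) × M5): 6×5 by 5×30 → 6×30, cost 6·5·30 = 900; cumulative 5508
Total: 5508 scalar multiplications.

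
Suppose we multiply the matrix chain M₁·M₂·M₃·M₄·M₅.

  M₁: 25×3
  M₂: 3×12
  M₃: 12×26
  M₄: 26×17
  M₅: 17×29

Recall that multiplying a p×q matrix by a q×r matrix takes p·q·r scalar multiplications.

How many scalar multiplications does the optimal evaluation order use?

5916

Adjacent pairs: M₁M₂ = 25·3·12 = 900; M₂M₃ = 3·12·26 = 936; M₃M₄ = 12·26·17 = 5304; M₄M₅ = 26·17·29 = 12818.
Length 3: M₁..M₃: k=1: 0+936+25·3·26=2886; k=2: 900+0+25·12·26=8700 → min 2886 | M₂..M₄: k=2: 0+5304+3·12·17=5916; k=3: 936+0+3·26·17=2262 → min 2262 | M₃..M₅: k=3: 0+12818+12·26·29=21866; k=4: 5304+0+12·17·29=11220 → min 11220.
Length 4: M₁..M₄: k=1: 0+2262+25·3·17=3537; k=2: 900+5304+25·12·17=11304; k=3: 2886+0+25·26·17=13936 → min 3537 | M₂..M₅: k=2: 0+11220+3·12·29=12264; k=3: 936+12818+3·26·29=16016; k=4: 2262+0+3·17·29=3741 → min 3741.
Length 5: M₁..M₅: k=1: 0+3741+25·3·29=5916; k=2: 900+11220+25·12·29=20820; k=3: 2886+12818+25·26·29=34554; k=4: 3537+0+25·17·29=15862 → min 5916.
Optimal order: (M₁·(((M₂·M₃)·M₄)·M₅)) with cost 5916.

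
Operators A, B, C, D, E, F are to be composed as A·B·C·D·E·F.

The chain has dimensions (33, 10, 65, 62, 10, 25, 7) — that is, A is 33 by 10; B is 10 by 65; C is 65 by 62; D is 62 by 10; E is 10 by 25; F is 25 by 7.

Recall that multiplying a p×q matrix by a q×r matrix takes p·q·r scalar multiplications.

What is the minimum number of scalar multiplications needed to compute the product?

Adjacent pairs: AB = 33·10·65 = 21450; BC = 10·65·62 = 40300; CD = 65·62·10 = 40300; DE = 62·10·25 = 15500; EF = 10·25·7 = 1750.
Length 3: A..C: k=1: 0+40300+33·10·62=60760; k=2: 21450+0+33·65·62=154440 → min 60760 | B..D: k=2: 0+40300+10·65·10=46800; k=3: 40300+0+10·62·10=46500 → min 46500 | C..E: k=3: 0+15500+65·62·25=116250; k=4: 40300+0+65·10·25=56550 → min 56550 | D..F: k=4: 0+1750+62·10·7=6090; k=5: 15500+0+62·25·7=26350 → min 6090.
Length 4: A..D: k=1: 0+46500+33·10·10=49800; k=2: 21450+40300+33·65·10=83200; k=3: 60760+0+33·62·10=81220 → min 49800 | B..E: k=2: 0+56550+10·65·25=72800; k=3: 40300+15500+10·62·25=71300; k=4: 46500+0+10·10·25=49000 → min 49000 | C..F: k=3: 0+6090+65·62·7=34300; k=4: 40300+1750+65·10·7=46600; k=5: 56550+0+65·25·7=67925 → min 34300.
Length 5: A..E: k=1: 0+49000+33·10·25=57250; k=2: 21450+56550+33·65·25=131625; k=3: 60760+15500+33·62·25=127410; k=4: 49800+0+33·10·25=58050 → min 57250 | B..F: k=2: 0+34300+10·65·7=38850; k=3: 40300+6090+10·62·7=50730; k=4: 46500+1750+10·10·7=48950; k=5: 49000+0+10·25·7=50750 → min 38850.
Length 6: A..F: k=1: 0+38850+33·10·7=41160; k=2: 21450+34300+33·65·7=70765; k=3: 60760+6090+33·62·7=81172; k=4: 49800+1750+33·10·7=53860; k=5: 57250+0+33·25·7=63025 → min 41160.
Optimal order: (A·(B·(C·(D·(E·F))))) with cost 41160.

41160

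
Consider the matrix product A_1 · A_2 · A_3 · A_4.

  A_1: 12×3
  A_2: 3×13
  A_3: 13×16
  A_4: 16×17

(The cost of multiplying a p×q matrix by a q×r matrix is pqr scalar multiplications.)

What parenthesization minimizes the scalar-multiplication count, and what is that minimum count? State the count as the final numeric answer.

Adjacent pairs: A_1A_2 = 12·3·13 = 468; A_2A_3 = 3·13·16 = 624; A_3A_4 = 13·16·17 = 3536.
Length 3: A_1..A_3: k=1: 0+624+12·3·16=1200; k=2: 468+0+12·13·16=2964 → min 1200 | A_2..A_4: k=2: 0+3536+3·13·17=4199; k=3: 624+0+3·16·17=1440 → min 1440.
Length 4: A_1..A_4: k=1: 0+1440+12·3·17=2052; k=2: 468+3536+12·13·17=6656; k=3: 1200+0+12·16·17=4464 → min 2052.
Optimal parenthesization: (A_1 · ((A_2 · A_3) · A_4)) with cost 2052.

2052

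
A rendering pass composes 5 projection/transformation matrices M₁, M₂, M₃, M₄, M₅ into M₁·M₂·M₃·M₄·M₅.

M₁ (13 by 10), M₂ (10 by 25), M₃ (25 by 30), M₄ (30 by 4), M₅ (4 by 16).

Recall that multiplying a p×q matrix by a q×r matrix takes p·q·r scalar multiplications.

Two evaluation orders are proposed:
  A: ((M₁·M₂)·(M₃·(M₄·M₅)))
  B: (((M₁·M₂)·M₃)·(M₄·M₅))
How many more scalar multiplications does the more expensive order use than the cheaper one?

Order A = ((M₁·M₂)·(M₃·(M₄·M₅))): (M₁·M₂): 13×10 by 10×25 → 13×25, cost 13·10·25 = 3250; (M₄·M₅): 30×4 by 4×16 → 30×16, cost 30·4·16 = 1920; (M₃·(M₄·M₅)): 25×30 by 30×16 → 25×16, cost 25·30·16 = 12000; cumulative 13920; ((M₁·M₂)·(M₃·(M₄·M₅))): 13×25 by 25×16 → 13×16, cost 13·25·16 = 5200; cumulative 22370. Total 22370.
Order B = (((M₁·M₂)·M₃)·(M₄·M₅)): (M₁·M₂): 13×10 by 10×25 → 13×25, cost 13·10·25 = 3250; ((M₁·M₂)·M₃): 13×25 by 25×30 → 13×30, cost 13·25·30 = 9750; cumulative 13000; (M₄·M₅): 30×4 by 4×16 → 30×16, cost 30·4·16 = 1920; (((M₁·M₂)·M₃)·(M₄·M₅)): 13×30 by 30×16 → 13×16, cost 13·30·16 = 6240; cumulative 21160. Total 21160.
Difference: |22370 − 21160| = 1210.

1210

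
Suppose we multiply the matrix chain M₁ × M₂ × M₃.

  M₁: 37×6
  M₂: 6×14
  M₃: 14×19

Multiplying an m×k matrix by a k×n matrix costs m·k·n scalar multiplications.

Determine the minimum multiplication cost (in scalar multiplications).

Order (M₁ × (M₂ × M₃)): (M₂ × M₃): 6×14 by 14×19 → 6×19, cost 6·14·19 = 1596; (M₁ × (M₂ × M₃)): 37×6 by 6×19 → 37×19, cost 37·6·19 = 4218; cumulative 5814. Total 5814.
Order ((M₁ × M₂) × M₃): (M₁ × M₂): 37×6 by 6×14 → 37×14, cost 37·6·14 = 3108; ((M₁ × M₂) × M₃): 37×14 by 14×19 → 37×19, cost 37·14·19 = 9842; cumulative 12950. Total 12950.
Minimum: 5814.

5814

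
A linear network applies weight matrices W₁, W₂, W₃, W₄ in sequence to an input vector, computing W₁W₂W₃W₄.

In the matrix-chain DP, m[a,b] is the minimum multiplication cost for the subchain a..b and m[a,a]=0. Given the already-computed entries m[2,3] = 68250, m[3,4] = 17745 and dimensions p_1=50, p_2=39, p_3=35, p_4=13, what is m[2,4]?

43095

m[2,4] = min over k∈[2,3] of m[2,k]+m[k+1,4]+p_{1}·p_k·p_{4}.
k=2: 0 + 17745 + 50·39·13 = 43095; k=3: 68250 + 0 + 50·35·13 = 91000.
Minimum: 43095 at k=2.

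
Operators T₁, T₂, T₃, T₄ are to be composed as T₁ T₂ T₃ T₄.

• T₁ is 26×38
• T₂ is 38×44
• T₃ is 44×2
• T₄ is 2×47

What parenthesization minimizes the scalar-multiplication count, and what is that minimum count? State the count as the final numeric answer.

7764

Adjacent pairs: T₁T₂ = 26·38·44 = 43472; T₂T₃ = 38·44·2 = 3344; T₃T₄ = 44·2·47 = 4136.
Length 3: T₁..T₃: k=1: 0+3344+26·38·2=5320; k=2: 43472+0+26·44·2=45760 → min 5320 | T₂..T₄: k=2: 0+4136+38·44·47=82720; k=3: 3344+0+38·2·47=6916 → min 6916.
Length 4: T₁..T₄: k=1: 0+6916+26·38·47=53352; k=2: 43472+4136+26·44·47=101376; k=3: 5320+0+26·2·47=7764 → min 7764.
Optimal parenthesization: ((T₁ (T₂ T₃)) T₄) with cost 7764.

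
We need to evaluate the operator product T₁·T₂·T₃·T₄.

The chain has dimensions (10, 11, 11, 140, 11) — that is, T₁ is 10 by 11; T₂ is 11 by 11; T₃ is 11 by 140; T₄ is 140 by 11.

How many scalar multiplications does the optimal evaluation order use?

19360

Adjacent pairs: T₁T₂ = 10·11·11 = 1210; T₂T₃ = 11·11·140 = 16940; T₃T₄ = 11·140·11 = 16940.
Length 3: T₁..T₃: k=1: 0+16940+10·11·140=32340; k=2: 1210+0+10·11·140=16610 → min 16610 | T₂..T₄: k=2: 0+16940+11·11·11=18271; k=3: 16940+0+11·140·11=33880 → min 18271.
Length 4: T₁..T₄: k=1: 0+18271+10·11·11=19481; k=2: 1210+16940+10·11·11=19360; k=3: 16610+0+10·140·11=32010 → min 19360.
Optimal order: ((T₁·T₂)·(T₃·T₄)) with cost 19360.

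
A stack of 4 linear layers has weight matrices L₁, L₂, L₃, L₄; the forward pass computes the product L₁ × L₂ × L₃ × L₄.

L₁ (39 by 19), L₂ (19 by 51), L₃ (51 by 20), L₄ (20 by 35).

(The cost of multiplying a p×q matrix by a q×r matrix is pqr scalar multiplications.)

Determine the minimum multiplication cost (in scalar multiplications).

Adjacent pairs: L₁L₂ = 39·19·51 = 37791; L₂L₃ = 19·51·20 = 19380; L₃L₄ = 51·20·35 = 35700.
Length 3: L₁..L₃: k=1: 0+19380+39·19·20=34200; k=2: 37791+0+39·51·20=77571 → min 34200 | L₂..L₄: k=2: 0+35700+19·51·35=69615; k=3: 19380+0+19·20·35=32680 → min 32680.
Length 4: L₁..L₄: k=1: 0+32680+39·19·35=58615; k=2: 37791+35700+39·51·35=143106; k=3: 34200+0+39·20·35=61500 → min 58615.
Optimal order: (L₁ × ((L₂ × L₃) × L₄)) with cost 58615.

58615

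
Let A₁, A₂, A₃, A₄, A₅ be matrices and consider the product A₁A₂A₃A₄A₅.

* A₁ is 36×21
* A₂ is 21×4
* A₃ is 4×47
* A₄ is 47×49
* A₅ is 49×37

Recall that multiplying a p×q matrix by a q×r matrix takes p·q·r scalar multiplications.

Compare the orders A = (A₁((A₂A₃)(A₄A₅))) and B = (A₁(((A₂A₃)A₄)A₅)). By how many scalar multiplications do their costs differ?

Order A = (A₁((A₂A₃)(A₄A₅))): (A₂A₃): 21×4 by 4×47 → 21×47, cost 21·4·47 = 3948; (A₄A₅): 47×49 by 49×37 → 47×37, cost 47·49·37 = 85211; ((A₂A₃)(A₄A₅)): 21×47 by 47×37 → 21×37, cost 21·47·37 = 36519; cumulative 125678; (A₁((A₂A₃)(A₄A₅))): 36×21 by 21×37 → 36×37, cost 36·21·37 = 27972; cumulative 153650. Total 153650.
Order B = (A₁(((A₂A₃)A₄)A₅)): (A₂A₃): 21×4 by 4×47 → 21×47, cost 21·4·47 = 3948; ((A₂A₃)A₄): 21×47 by 47×49 → 21×49, cost 21·47·49 = 48363; cumulative 52311; (((A₂A₃)A₄)A₅): 21×49 by 49×37 → 21×37, cost 21·49·37 = 38073; cumulative 90384; (A₁(((A₂A₃)A₄)A₅)): 36×21 by 21×37 → 36×37, cost 36·21·37 = 27972; cumulative 118356. Total 118356.
Difference: |153650 − 118356| = 35294.

35294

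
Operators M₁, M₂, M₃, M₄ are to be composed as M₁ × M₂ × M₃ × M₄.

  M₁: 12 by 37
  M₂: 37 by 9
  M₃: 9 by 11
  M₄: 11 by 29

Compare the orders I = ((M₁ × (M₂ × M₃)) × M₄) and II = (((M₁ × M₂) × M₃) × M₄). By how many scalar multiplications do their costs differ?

Order I = ((M₁ × (M₂ × M₃)) × M₄): (M₂ × M₃): 37×9 by 9×11 → 37×11, cost 37·9·11 = 3663; (M₁ × (M₂ × M₃)): 12×37 by 37×11 → 12×11, cost 12·37·11 = 4884; cumulative 8547; ((M₁ × (M₂ × M₃)) × M₄): 12×11 by 11×29 → 12×29, cost 12·11·29 = 3828; cumulative 12375. Total 12375.
Order II = (((M₁ × M₂) × M₃) × M₄): (M₁ × M₂): 12×37 by 37×9 → 12×9, cost 12·37·9 = 3996; ((M₁ × M₂) × M₃): 12×9 by 9×11 → 12×11, cost 12·9·11 = 1188; cumulative 5184; (((M₁ × M₂) × M₃) × M₄): 12×11 by 11×29 → 12×29, cost 12·11·29 = 3828; cumulative 9012. Total 9012.
Difference: |12375 − 9012| = 3363.

3363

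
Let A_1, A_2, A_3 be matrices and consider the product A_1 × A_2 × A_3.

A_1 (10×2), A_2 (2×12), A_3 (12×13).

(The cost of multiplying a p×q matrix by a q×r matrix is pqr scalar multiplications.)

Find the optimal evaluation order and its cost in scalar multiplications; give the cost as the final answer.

572

(A_1 × (A_2 × A_3)): cost 572.
((A_1 × A_2) × A_3): cost 1800.
Optimal: (A_1 × (A_2 × A_3)) with cost 572.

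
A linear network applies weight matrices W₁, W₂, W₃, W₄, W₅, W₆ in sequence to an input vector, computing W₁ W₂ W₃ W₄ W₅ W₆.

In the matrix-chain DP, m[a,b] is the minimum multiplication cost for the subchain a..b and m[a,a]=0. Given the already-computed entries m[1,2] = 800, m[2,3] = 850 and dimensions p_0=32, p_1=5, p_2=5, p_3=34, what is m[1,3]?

m[1,3] = min over k∈[1,2] of m[1,k]+m[k+1,3]+p_{0}·p_k·p_{3}.
k=1: 0 + 850 + 32·5·34 = 6290; k=2: 800 + 0 + 32·5·34 = 6240.
Minimum: 6240 at k=2.

6240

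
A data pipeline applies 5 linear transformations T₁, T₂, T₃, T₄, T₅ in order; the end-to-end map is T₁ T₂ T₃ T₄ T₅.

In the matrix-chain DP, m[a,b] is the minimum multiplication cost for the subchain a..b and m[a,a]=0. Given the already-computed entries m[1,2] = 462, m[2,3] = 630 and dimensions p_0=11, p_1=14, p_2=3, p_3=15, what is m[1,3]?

m[1,3] = min over k∈[1,2] of m[1,k]+m[k+1,3]+p_{0}·p_k·p_{3}.
k=1: 0 + 630 + 11·14·15 = 2940; k=2: 462 + 0 + 11·3·15 = 957.
Minimum: 957 at k=2.

957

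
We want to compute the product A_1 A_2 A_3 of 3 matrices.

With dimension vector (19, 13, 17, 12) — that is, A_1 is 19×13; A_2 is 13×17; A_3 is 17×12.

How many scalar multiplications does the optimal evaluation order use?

Order (A_1 (A_2 A_3)): (A_2 A_3): 13×17 by 17×12 → 13×12, cost 13·17·12 = 2652; (A_1 (A_2 A_3)): 19×13 by 13×12 → 19×12, cost 19·13·12 = 2964; cumulative 5616. Total 5616.
Order ((A_1 A_2) A_3): (A_1 A_2): 19×13 by 13×17 → 19×17, cost 19·13·17 = 4199; ((A_1 A_2) A_3): 19×17 by 17×12 → 19×12, cost 19·17·12 = 3876; cumulative 8075. Total 8075.
Minimum: 5616.

5616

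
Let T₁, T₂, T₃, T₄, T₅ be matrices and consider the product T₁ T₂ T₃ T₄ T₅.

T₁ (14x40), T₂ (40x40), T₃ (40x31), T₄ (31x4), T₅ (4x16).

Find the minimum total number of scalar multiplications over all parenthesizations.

14496

Adjacent pairs: T₁T₂ = 14·40·40 = 22400; T₂T₃ = 40·40·31 = 49600; T₃T₄ = 40·31·4 = 4960; T₄T₅ = 31·4·16 = 1984.
Length 3: T₁..T₃: k=1: 0+49600+14·40·31=66960; k=2: 22400+0+14·40·31=39760 → min 39760 | T₂..T₄: k=2: 0+4960+40·40·4=11360; k=3: 49600+0+40·31·4=54560 → min 11360 | T₃..T₅: k=3: 0+1984+40·31·16=21824; k=4: 4960+0+40·4·16=7520 → min 7520.
Length 4: T₁..T₄: k=1: 0+11360+14·40·4=13600; k=2: 22400+4960+14·40·4=29600; k=3: 39760+0+14·31·4=41496 → min 13600 | T₂..T₅: k=2: 0+7520+40·40·16=33120; k=3: 49600+1984+40·31·16=71424; k=4: 11360+0+40·4·16=13920 → min 13920.
Length 5: T₁..T₅: k=1: 0+13920+14·40·16=22880; k=2: 22400+7520+14·40·16=38880; k=3: 39760+1984+14·31·16=48688; k=4: 13600+0+14·4·16=14496 → min 14496.
Optimal order: ((T₁ (T₂ (T₃ T₄))) T₅) with cost 14496.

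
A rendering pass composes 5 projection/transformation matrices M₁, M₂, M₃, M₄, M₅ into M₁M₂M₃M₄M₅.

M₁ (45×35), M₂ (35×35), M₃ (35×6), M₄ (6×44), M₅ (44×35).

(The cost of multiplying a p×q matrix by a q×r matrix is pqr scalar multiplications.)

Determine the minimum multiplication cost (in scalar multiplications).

35490

Adjacent pairs: M₁M₂ = 45·35·35 = 55125; M₂M₃ = 35·35·6 = 7350; M₃M₄ = 35·6·44 = 9240; M₄M₅ = 6·44·35 = 9240.
Length 3: M₁..M₃: k=1: 0+7350+45·35·6=16800; k=2: 55125+0+45·35·6=64575 → min 16800 | M₂..M₄: k=2: 0+9240+35·35·44=63140; k=3: 7350+0+35·6·44=16590 → min 16590 | M₃..M₅: k=3: 0+9240+35·6·35=16590; k=4: 9240+0+35·44·35=63140 → min 16590.
Length 4: M₁..M₄: k=1: 0+16590+45·35·44=85890; k=2: 55125+9240+45·35·44=133665; k=3: 16800+0+45·6·44=28680 → min 28680 | M₂..M₅: k=2: 0+16590+35·35·35=59465; k=3: 7350+9240+35·6·35=23940; k=4: 16590+0+35·44·35=70490 → min 23940.
Length 5: M₁..M₅: k=1: 0+23940+45·35·35=79065; k=2: 55125+16590+45·35·35=126840; k=3: 16800+9240+45·6·35=35490; k=4: 28680+0+45·44·35=97980 → min 35490.
Optimal order: ((M₁(M₂M₃))(M₄M₅)) with cost 35490.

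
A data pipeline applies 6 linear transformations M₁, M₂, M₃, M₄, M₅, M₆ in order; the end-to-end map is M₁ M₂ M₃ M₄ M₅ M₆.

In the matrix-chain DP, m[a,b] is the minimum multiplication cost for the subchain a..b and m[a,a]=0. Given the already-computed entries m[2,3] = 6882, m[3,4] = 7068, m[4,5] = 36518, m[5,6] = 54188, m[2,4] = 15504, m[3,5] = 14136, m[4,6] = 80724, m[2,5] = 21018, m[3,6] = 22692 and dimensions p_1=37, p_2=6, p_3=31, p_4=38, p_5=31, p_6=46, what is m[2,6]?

32904

m[2,6] = min over k∈[2,5] of m[2,k]+m[k+1,6]+p_{1}·p_k·p_{6}.
k=2: 0 + 22692 + 37·6·46 = 32904; k=3: 6882 + 80724 + 37·31·46 = 140368; k=4: 15504 + 54188 + 37·38·46 = 134368; k=5: 21018 + 0 + 37·31·46 = 73780.
Minimum: 32904 at k=2.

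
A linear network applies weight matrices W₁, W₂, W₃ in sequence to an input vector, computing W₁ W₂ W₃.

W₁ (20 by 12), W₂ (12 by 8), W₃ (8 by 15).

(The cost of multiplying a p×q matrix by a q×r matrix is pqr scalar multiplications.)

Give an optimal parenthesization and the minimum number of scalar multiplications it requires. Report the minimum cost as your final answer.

(W₁ (W₂ W₃)): cost 5040.
((W₁ W₂) W₃): cost 4320.
Optimal: ((W₁ W₂) W₃) with cost 4320.

4320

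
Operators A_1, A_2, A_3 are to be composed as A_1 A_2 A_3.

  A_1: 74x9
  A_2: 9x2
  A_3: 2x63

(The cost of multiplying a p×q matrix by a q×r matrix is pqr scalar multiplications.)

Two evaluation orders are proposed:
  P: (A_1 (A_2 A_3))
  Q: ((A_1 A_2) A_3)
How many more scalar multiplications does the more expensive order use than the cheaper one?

Order P = (A_1 (A_2 A_3)): (A_2 A_3): 9×2 by 2×63 → 9×63, cost 9·2·63 = 1134; (A_1 (A_2 A_3)): 74×9 by 9×63 → 74×63, cost 74·9·63 = 41958; cumulative 43092. Total 43092.
Order Q = ((A_1 A_2) A_3): (A_1 A_2): 74×9 by 9×2 → 74×2, cost 74·9·2 = 1332; ((A_1 A_2) A_3): 74×2 by 2×63 → 74×63, cost 74·2·63 = 9324; cumulative 10656. Total 10656.
Difference: |43092 − 10656| = 32436.

32436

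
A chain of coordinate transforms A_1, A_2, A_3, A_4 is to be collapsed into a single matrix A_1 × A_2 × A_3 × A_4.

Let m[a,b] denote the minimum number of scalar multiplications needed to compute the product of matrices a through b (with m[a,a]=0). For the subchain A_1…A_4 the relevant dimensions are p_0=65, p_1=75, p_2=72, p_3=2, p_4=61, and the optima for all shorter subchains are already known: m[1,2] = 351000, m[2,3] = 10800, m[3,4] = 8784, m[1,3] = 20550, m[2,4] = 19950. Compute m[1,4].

28480

m[1,4] = min over k∈[1,3] of m[1,k]+m[k+1,4]+p_{0}·p_k·p_{4}.
k=1: 0 + 19950 + 65·75·61 = 317325; k=2: 351000 + 8784 + 65·72·61 = 645264; k=3: 20550 + 0 + 65·2·61 = 28480.
Minimum: 28480 at k=3.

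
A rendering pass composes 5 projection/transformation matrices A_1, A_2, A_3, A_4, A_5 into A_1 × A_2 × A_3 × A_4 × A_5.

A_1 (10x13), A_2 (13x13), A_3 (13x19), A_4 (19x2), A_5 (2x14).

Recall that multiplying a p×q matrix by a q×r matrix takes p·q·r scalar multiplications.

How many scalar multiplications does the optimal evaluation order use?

1372

Adjacent pairs: A_1A_2 = 10·13·13 = 1690; A_2A_3 = 13·13·19 = 3211; A_3A_4 = 13·19·2 = 494; A_4A_5 = 19·2·14 = 532.
Length 3: A_1..A_3: k=1: 0+3211+10·13·19=5681; k=2: 1690+0+10·13·19=4160 → min 4160 | A_2..A_4: k=2: 0+494+13·13·2=832; k=3: 3211+0+13·19·2=3705 → min 832 | A_3..A_5: k=3: 0+532+13·19·14=3990; k=4: 494+0+13·2·14=858 → min 858.
Length 4: A_1..A_4: k=1: 0+832+10·13·2=1092; k=2: 1690+494+10·13·2=2444; k=3: 4160+0+10·19·2=4540 → min 1092 | A_2..A_5: k=2: 0+858+13·13·14=3224; k=3: 3211+532+13·19·14=7201; k=4: 832+0+13·2·14=1196 → min 1196.
Length 5: A_1..A_5: k=1: 0+1196+10·13·14=3016; k=2: 1690+858+10·13·14=4368; k=3: 4160+532+10·19·14=7352; k=4: 1092+0+10·2·14=1372 → min 1372.
Optimal order: ((A_1 × (A_2 × (A_3 × A_4))) × A_5) with cost 1372.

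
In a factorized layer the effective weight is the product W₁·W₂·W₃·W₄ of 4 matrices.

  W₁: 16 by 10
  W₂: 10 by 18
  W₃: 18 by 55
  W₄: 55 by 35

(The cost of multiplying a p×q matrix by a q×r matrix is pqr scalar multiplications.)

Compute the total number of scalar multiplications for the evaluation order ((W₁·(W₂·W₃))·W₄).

(W₂·W₃): 10×18 by 18×55 → 10×55, cost 10·18·55 = 9900
(W₁·(W₂·W₃)): 16×10 by 10×55 → 16×55, cost 16·10·55 = 8800; cumulative 18700
((W₁·(W₂·W₃))·W₄): 16×55 by 55×35 → 16×35, cost 16·55·35 = 30800; cumulative 49500
Total: 49500 scalar multiplications.

49500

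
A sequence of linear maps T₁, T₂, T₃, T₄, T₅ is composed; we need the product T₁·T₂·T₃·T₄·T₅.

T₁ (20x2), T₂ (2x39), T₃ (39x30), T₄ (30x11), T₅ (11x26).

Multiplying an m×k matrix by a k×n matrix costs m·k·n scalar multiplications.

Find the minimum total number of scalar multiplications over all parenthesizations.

Adjacent pairs: T₁T₂ = 20·2·39 = 1560; T₂T₃ = 2·39·30 = 2340; T₃T₄ = 39·30·11 = 12870; T₄T₅ = 30·11·26 = 8580.
Length 3: T₁..T₃: k=1: 0+2340+20·2·30=3540; k=2: 1560+0+20·39·30=24960 → min 3540 | T₂..T₄: k=2: 0+12870+2·39·11=13728; k=3: 2340+0+2·30·11=3000 → min 3000 | T₃..T₅: k=3: 0+8580+39·30·26=39000; k=4: 12870+0+39·11·26=24024 → min 24024.
Length 4: T₁..T₄: k=1: 0+3000+20·2·11=3440; k=2: 1560+12870+20·39·11=23010; k=3: 3540+0+20·30·11=10140 → min 3440 | T₂..T₅: k=2: 0+24024+2·39·26=26052; k=3: 2340+8580+2·30·26=12480; k=4: 3000+0+2·11·26=3572 → min 3572.
Length 5: T₁..T₅: k=1: 0+3572+20·2·26=4612; k=2: 1560+24024+20·39·26=45864; k=3: 3540+8580+20·30·26=27720; k=4: 3440+0+20·11·26=9160 → min 4612.
Optimal order: (T₁·(((T₂·T₃)·T₄)·T₅)) with cost 4612.

4612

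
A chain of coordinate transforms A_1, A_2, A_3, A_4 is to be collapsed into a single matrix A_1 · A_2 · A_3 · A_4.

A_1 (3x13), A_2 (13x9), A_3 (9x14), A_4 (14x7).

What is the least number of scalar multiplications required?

1023

Adjacent pairs: A_1A_2 = 3·13·9 = 351; A_2A_3 = 13·9·14 = 1638; A_3A_4 = 9·14·7 = 882.
Length 3: A_1..A_3: k=1: 0+1638+3·13·14=2184; k=2: 351+0+3·9·14=729 → min 729 | A_2..A_4: k=2: 0+882+13·9·7=1701; k=3: 1638+0+13·14·7=2912 → min 1701.
Length 4: A_1..A_4: k=1: 0+1701+3·13·7=1974; k=2: 351+882+3·9·7=1422; k=3: 729+0+3·14·7=1023 → min 1023.
Optimal order: (((A_1 · A_2) · A_3) · A_4) with cost 1023.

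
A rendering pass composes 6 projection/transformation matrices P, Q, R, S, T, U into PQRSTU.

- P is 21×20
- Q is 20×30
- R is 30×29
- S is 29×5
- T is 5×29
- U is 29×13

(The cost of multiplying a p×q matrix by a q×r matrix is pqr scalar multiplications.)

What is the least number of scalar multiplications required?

Adjacent pairs: PQ = 21·20·30 = 12600; QR = 20·30·29 = 17400; RS = 30·29·5 = 4350; ST = 29·5·29 = 4205; TU = 5·29·13 = 1885.
Length 3: P..R: k=1: 0+17400+21·20·29=29580; k=2: 12600+0+21·30·29=30870 → min 29580 | Q..S: k=2: 0+4350+20·30·5=7350; k=3: 17400+0+20·29·5=20300 → min 7350 | R..T: k=3: 0+4205+30·29·29=29435; k=4: 4350+0+30·5·29=8700 → min 8700 | S..U: k=4: 0+1885+29·5·13=3770; k=5: 4205+0+29·29·13=15138 → min 3770.
Length 4: P..S: k=1: 0+7350+21·20·5=9450; k=2: 12600+4350+21·30·5=20100; k=3: 29580+0+21·29·5=32625 → min 9450 | Q..T: k=2: 0+8700+20·30·29=26100; k=3: 17400+4205+20·29·29=38425; k=4: 7350+0+20·5·29=10250 → min 10250 | R..U: k=3: 0+3770+30·29·13=15080; k=4: 4350+1885+30·5·13=8185; k=5: 8700+0+30·29·13=20010 → min 8185.
Length 5: P..T: k=1: 0+10250+21·20·29=22430; k=2: 12600+8700+21·30·29=39570; k=3: 29580+4205+21·29·29=51446; k=4: 9450+0+21·5·29=12495 → min 12495 | Q..U: k=2: 0+8185+20·30·13=15985; k=3: 17400+3770+20·29·13=28710; k=4: 7350+1885+20·5·13=10535; k=5: 10250+0+20·29·13=17790 → min 10535.
Length 6: P..U: k=1: 0+10535+21·20·13=15995; k=2: 12600+8185+21·30·13=28975; k=3: 29580+3770+21·29·13=41267; k=4: 9450+1885+21·5·13=12700; k=5: 12495+0+21·29·13=20412 → min 12700.
Optimal order: ((P(Q(RS)))(TU)) with cost 12700.

12700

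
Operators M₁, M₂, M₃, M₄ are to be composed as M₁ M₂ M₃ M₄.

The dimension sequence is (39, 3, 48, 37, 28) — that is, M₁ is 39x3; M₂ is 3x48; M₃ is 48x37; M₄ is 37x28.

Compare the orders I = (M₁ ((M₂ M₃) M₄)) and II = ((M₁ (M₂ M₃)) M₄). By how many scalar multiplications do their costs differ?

38349

Order I = (M₁ ((M₂ M₃) M₄)): (M₂ M₃): 3×48 by 48×37 → 3×37, cost 3·48·37 = 5328; ((M₂ M₃) M₄): 3×37 by 37×28 → 3×28, cost 3·37·28 = 3108; cumulative 8436; (M₁ ((M₂ M₃) M₄)): 39×3 by 3×28 → 39×28, cost 39·3·28 = 3276; cumulative 11712. Total 11712.
Order II = ((M₁ (M₂ M₃)) M₄): (M₂ M₃): 3×48 by 48×37 → 3×37, cost 3·48·37 = 5328; (M₁ (M₂ M₃)): 39×3 by 3×37 → 39×37, cost 39·3·37 = 4329; cumulative 9657; ((M₁ (M₂ M₃)) M₄): 39×37 by 37×28 → 39×28, cost 39·37·28 = 40404; cumulative 50061. Total 50061.
Difference: |11712 − 50061| = 38349.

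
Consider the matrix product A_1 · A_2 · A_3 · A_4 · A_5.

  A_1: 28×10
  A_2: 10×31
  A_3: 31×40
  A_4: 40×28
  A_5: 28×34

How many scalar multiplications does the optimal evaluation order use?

42640

Adjacent pairs: A_1A_2 = 28·10·31 = 8680; A_2A_3 = 10·31·40 = 12400; A_3A_4 = 31·40·28 = 34720; A_4A_5 = 40·28·34 = 38080.
Length 3: A_1..A_3: k=1: 0+12400+28·10·40=23600; k=2: 8680+0+28·31·40=43400 → min 23600 | A_2..A_4: k=2: 0+34720+10·31·28=43400; k=3: 12400+0+10·40·28=23600 → min 23600 | A_3..A_5: k=3: 0+38080+31·40·34=80240; k=4: 34720+0+31·28·34=64232 → min 64232.
Length 4: A_1..A_4: k=1: 0+23600+28·10·28=31440; k=2: 8680+34720+28·31·28=67704; k=3: 23600+0+28·40·28=54960 → min 31440 | A_2..A_5: k=2: 0+64232+10·31·34=74772; k=3: 12400+38080+10·40·34=64080; k=4: 23600+0+10·28·34=33120 → min 33120.
Length 5: A_1..A_5: k=1: 0+33120+28·10·34=42640; k=2: 8680+64232+28·31·34=102424; k=3: 23600+38080+28·40·34=99760; k=4: 31440+0+28·28·34=58096 → min 42640.
Optimal order: (A_1 · (((A_2 · A_3) · A_4) · A_5)) with cost 42640.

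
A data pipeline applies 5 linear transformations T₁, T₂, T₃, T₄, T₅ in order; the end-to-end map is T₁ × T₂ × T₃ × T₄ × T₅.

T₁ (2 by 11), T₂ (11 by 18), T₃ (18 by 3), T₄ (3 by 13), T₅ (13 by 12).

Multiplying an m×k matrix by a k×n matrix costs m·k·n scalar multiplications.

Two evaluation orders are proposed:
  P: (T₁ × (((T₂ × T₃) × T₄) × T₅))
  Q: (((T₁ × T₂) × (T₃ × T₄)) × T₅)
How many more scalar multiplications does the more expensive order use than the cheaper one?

Order P = (T₁ × (((T₂ × T₃) × T₄) × T₅)): (T₂ × T₃): 11×18 by 18×3 → 11×3, cost 11·18·3 = 594; ((T₂ × T₃) × T₄): 11×3 by 3×13 → 11×13, cost 11·3·13 = 429; cumulative 1023; (((T₂ × T₃) × T₄) × T₅): 11×13 by 13×12 → 11×12, cost 11·13·12 = 1716; cumulative 2739; (T₁ × (((T₂ × T₃) × T₄) × T₅)): 2×11 by 11×12 → 2×12, cost 2·11·12 = 264; cumulative 3003. Total 3003.
Order Q = (((T₁ × T₂) × (T₃ × T₄)) × T₅): (T₁ × T₂): 2×11 by 11×18 → 2×18, cost 2·11·18 = 396; (T₃ × T₄): 18×3 by 3×13 → 18×13, cost 18·3·13 = 702; ((T₁ × T₂) × (T₃ × T₄)): 2×18 by 18×13 → 2×13, cost 2·18·13 = 468; cumulative 1566; (((T₁ × T₂) × (T₃ × T₄)) × T₅): 2×13 by 13×12 → 2×12, cost 2·13·12 = 312; cumulative 1878. Total 1878.
Difference: |3003 − 1878| = 1125.

1125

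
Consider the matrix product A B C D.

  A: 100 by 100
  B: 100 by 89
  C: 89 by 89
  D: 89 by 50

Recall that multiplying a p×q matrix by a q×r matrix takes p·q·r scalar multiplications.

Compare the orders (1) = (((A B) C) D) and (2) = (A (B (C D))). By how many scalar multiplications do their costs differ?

Order (1) = (((A B) C) D): (A B): 100×100 by 100×89 → 100×89, cost 100·100·89 = 890000; ((A B) C): 100×89 by 89×89 → 100×89, cost 100·89·89 = 792100; cumulative 1682100; (((A B) C) D): 100×89 by 89×50 → 100×50, cost 100·89·50 = 445000; cumulative 2127100. Total 2127100.
Order (2) = (A (B (C D))): (C D): 89×89 by 89×50 → 89×50, cost 89·89·50 = 396050; (B (C D)): 100×89 by 89×50 → 100×50, cost 100·89·50 = 445000; cumulative 841050; (A (B (C D))): 100×100 by 100×50 → 100×50, cost 100·100·50 = 500000; cumulative 1341050. Total 1341050.
Difference: |2127100 − 1341050| = 786050.

786050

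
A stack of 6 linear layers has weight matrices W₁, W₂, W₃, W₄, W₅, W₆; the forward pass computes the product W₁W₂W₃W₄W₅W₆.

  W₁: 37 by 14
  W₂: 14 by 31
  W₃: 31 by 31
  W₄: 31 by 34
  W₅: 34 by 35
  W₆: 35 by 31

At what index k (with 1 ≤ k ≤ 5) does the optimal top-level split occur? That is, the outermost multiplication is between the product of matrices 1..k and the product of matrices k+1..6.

Adjacent pairs: W₁W₂ = 37·14·31 = 16058; W₂W₃ = 14·31·31 = 13454; W₃W₄ = 31·31·34 = 32674; W₄W₅ = 31·34·35 = 36890; W₅W₆ = 34·35·31 = 36890.
Length 3: W₁..W₃: k=1: 0+13454+37·14·31=29512; k=2: 16058+0+37·31·31=51615 → min 29512 | W₂..W₄: k=2: 0+32674+14·31·34=47430; k=3: 13454+0+14·31·34=28210 → min 28210 | W₃..W₅: k=3: 0+36890+31·31·35=70525; k=4: 32674+0+31·34·35=69564 → min 69564 | W₄..W₆: k=4: 0+36890+31·34·31=69564; k=5: 36890+0+31·35·31=70525 → min 69564.
Length 4: W₁..W₄: k=1: 0+28210+37·14·34=45822; k=2: 16058+32674+37·31·34=87730; k=3: 29512+0+37·31·34=68510 → min 45822 | W₂..W₅: k=2: 0+69564+14·31·35=84754; k=3: 13454+36890+14·31·35=65534; k=4: 28210+0+14·34·35=44870 → min 44870 | W₃..W₆: k=3: 0+69564+31·31·31=99355; k=4: 32674+36890+31·34·31=102238; k=5: 69564+0+31·35·31=103199 → min 99355.
Length 5: W₁..W₅: k=1: 0+44870+37·14·35=63000; k=2: 16058+69564+37·31·35=125767; k=3: 29512+36890+37·31·35=106547; k=4: 45822+0+37·34·35=89852 → min 63000 | W₂..W₆: k=2: 0+99355+14·31·31=112809; k=3: 13454+69564+14·31·31=96472; k=4: 28210+36890+14·34·31=79856; k=5: 44870+0+14·35·31=60060 → min 60060.
Top-level splits: k=1: (W₁..W₁)·(W₂..W₆) → 0+60060+37·14·31 = 76118; k=2: (W₁..W₂)·(W₃..W₆) → 16058+99355+37·31·31 = 150970; k=3: (W₁..W₃)·(W₄..W₆) → 29512+69564+37·31·31 = 134633; k=4: (W₁..W₄)·(W₅..W₆) → 45822+36890+37·34·31 = 121710; k=5: (W₁..W₅)·(W₆..W₆) → 63000+0+37·35·31 = 103145.
Best split is after W₁, i.e. k = 1.

1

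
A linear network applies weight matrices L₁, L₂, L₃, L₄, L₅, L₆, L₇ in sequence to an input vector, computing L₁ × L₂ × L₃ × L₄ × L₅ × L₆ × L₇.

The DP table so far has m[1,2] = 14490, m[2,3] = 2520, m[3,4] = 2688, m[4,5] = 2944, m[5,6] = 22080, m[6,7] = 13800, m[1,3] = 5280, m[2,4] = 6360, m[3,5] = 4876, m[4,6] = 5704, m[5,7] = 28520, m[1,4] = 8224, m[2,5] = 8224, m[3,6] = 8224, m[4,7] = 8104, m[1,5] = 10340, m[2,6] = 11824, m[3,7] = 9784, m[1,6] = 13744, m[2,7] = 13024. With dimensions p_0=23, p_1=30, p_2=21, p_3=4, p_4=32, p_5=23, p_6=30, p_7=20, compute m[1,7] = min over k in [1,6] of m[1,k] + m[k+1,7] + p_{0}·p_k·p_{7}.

15224

m[1,7] = min over k∈[1,6] of m[1,k]+m[k+1,7]+p_{0}·p_k·p_{7}.
k=1: 0 + 13024 + 23·30·20 = 26824; k=2: 14490 + 9784 + 23·21·20 = 33934; k=3: 5280 + 8104 + 23·4·20 = 15224; k=4: 8224 + 28520 + 23·32·20 = 51464; k=5: 10340 + 13800 + 23·23·20 = 34720; k=6: 13744 + 0 + 23·30·20 = 27544.
Minimum: 15224 at k=3.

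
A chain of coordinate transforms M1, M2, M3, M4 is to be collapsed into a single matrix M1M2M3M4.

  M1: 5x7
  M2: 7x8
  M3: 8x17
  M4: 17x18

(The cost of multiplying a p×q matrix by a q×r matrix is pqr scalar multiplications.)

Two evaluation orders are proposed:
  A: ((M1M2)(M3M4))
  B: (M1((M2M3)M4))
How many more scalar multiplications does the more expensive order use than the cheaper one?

276

Order A = ((M1M2)(M3M4)): (M1M2): 5×7 by 7×8 → 5×8, cost 5·7·8 = 280; (M3M4): 8×17 by 17×18 → 8×18, cost 8·17·18 = 2448; ((M1M2)(M3M4)): 5×8 by 8×18 → 5×18, cost 5·8·18 = 720; cumulative 3448. Total 3448.
Order B = (M1((M2M3)M4)): (M2M3): 7×8 by 8×17 → 7×17, cost 7·8·17 = 952; ((M2M3)M4): 7×17 by 17×18 → 7×18, cost 7·17·18 = 2142; cumulative 3094; (M1((M2M3)M4)): 5×7 by 7×18 → 5×18, cost 5·7·18 = 630; cumulative 3724. Total 3724.
Difference: |3448 − 3724| = 276.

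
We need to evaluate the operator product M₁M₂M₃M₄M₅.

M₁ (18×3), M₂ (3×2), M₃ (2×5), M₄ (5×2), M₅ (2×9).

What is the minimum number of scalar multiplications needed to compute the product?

Adjacent pairs: M₁M₂ = 18·3·2 = 108; M₂M₃ = 3·2·5 = 30; M₃M₄ = 2·5·2 = 20; M₄M₅ = 5·2·9 = 90.
Length 3: M₁..M₃: k=1: 0+30+18·3·5=300; k=2: 108+0+18·2·5=288 → min 288 | M₂..M₄: k=2: 0+20+3·2·2=32; k=3: 30+0+3·5·2=60 → min 32 | M₃..M₅: k=3: 0+90+2·5·9=180; k=4: 20+0+2·2·9=56 → min 56.
Length 4: M₁..M₄: k=1: 0+32+18·3·2=140; k=2: 108+20+18·2·2=200; k=3: 288+0+18·5·2=468 → min 140 | M₂..M₅: k=2: 0+56+3·2·9=110; k=3: 30+90+3·5·9=255; k=4: 32+0+3·2·9=86 → min 86.
Length 5: M₁..M₅: k=1: 0+86+18·3·9=572; k=2: 108+56+18·2·9=488; k=3: 288+90+18·5·9=1188; k=4: 140+0+18·2·9=464 → min 464.
Optimal order: ((M₁(M₂(M₃M₄)))M₅) with cost 464.

464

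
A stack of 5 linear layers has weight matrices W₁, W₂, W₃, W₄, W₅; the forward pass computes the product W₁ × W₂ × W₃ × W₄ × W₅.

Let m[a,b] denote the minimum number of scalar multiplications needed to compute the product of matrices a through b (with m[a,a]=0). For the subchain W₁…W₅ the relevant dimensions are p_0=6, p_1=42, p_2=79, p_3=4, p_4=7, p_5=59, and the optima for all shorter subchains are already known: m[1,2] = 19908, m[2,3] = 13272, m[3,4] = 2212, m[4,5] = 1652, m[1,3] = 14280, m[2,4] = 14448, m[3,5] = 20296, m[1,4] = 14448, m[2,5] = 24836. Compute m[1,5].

m[1,5] = min over k∈[1,4] of m[1,k]+m[k+1,5]+p_{0}·p_k·p_{5}.
k=1: 0 + 24836 + 6·42·59 = 39704; k=2: 19908 + 20296 + 6·79·59 = 68170; k=3: 14280 + 1652 + 6·4·59 = 17348; k=4: 14448 + 0 + 6·7·59 = 16926.
Minimum: 16926 at k=4.

16926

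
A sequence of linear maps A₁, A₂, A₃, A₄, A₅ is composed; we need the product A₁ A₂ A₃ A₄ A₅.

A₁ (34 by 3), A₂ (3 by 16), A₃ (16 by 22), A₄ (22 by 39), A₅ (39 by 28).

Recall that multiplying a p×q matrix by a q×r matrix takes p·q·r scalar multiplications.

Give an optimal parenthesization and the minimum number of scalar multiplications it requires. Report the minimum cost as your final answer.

9762

Adjacent pairs: A₁A₂ = 34·3·16 = 1632; A₂A₃ = 3·16·22 = 1056; A₃A₄ = 16·22·39 = 13728; A₄A₅ = 22·39·28 = 24024.
Length 3: A₁..A₃: k=1: 0+1056+34·3·22=3300; k=2: 1632+0+34·16·22=13600 → min 3300 | A₂..A₄: k=2: 0+13728+3·16·39=15600; k=3: 1056+0+3·22·39=3630 → min 3630 | A₃..A₅: k=3: 0+24024+16·22·28=33880; k=4: 13728+0+16·39·28=31200 → min 31200.
Length 4: A₁..A₄: k=1: 0+3630+34·3·39=7608; k=2: 1632+13728+34·16·39=36576; k=3: 3300+0+34·22·39=32472 → min 7608 | A₂..A₅: k=2: 0+31200+3·16·28=32544; k=3: 1056+24024+3·22·28=26928; k=4: 3630+0+3·39·28=6906 → min 6906.
Length 5: A₁..A₅: k=1: 0+6906+34·3·28=9762; k=2: 1632+31200+34·16·28=48064; k=3: 3300+24024+34·22·28=48268; k=4: 7608+0+34·39·28=44736 → min 9762.
Optimal parenthesization: (A₁ (((A₂ A₃) A₄) A₅)) with cost 9762.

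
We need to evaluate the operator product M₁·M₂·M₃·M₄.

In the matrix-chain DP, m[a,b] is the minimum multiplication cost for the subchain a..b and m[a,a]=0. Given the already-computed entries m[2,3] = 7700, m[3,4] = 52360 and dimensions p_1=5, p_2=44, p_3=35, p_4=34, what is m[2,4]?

13650

m[2,4] = min over k∈[2,3] of m[2,k]+m[k+1,4]+p_{1}·p_k·p_{4}.
k=2: 0 + 52360 + 5·44·34 = 59840; k=3: 7700 + 0 + 5·35·34 = 13650.
Minimum: 13650 at k=3.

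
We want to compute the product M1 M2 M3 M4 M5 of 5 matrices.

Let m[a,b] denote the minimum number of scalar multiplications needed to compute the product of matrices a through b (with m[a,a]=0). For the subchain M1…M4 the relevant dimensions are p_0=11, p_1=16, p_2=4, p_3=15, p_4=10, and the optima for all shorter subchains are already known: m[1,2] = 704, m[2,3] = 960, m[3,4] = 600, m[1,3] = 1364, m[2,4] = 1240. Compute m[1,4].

m[1,4] = min over k∈[1,3] of m[1,k]+m[k+1,4]+p_{0}·p_k·p_{4}.
k=1: 0 + 1240 + 11·16·10 = 3000; k=2: 704 + 600 + 11·4·10 = 1744; k=3: 1364 + 0 + 11·15·10 = 3014.
Minimum: 1744 at k=2.

1744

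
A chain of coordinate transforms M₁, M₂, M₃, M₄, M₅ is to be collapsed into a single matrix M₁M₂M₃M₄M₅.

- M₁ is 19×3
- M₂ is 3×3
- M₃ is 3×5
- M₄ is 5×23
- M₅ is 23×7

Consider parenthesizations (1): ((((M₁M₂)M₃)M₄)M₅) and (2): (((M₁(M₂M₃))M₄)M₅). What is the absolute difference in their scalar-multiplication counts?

126

Order (1) = ((((M₁M₂)M₃)M₄)M₅): (M₁M₂): 19×3 by 3×3 → 19×3, cost 19·3·3 = 171; ((M₁M₂)M₃): 19×3 by 3×5 → 19×5, cost 19·3·5 = 285; cumulative 456; (((M₁M₂)M₃)M₄): 19×5 by 5×23 → 19×23, cost 19·5·23 = 2185; cumulative 2641; ((((M₁M₂)M₃)M₄)M₅): 19×23 by 23×7 → 19×7, cost 19·23·7 = 3059; cumulative 5700. Total 5700.
Order (2) = (((M₁(M₂M₃))M₄)M₅): (M₂M₃): 3×3 by 3×5 → 3×5, cost 3·3·5 = 45; (M₁(M₂M₃)): 19×3 by 3×5 → 19×5, cost 19·3·5 = 285; cumulative 330; ((M₁(M₂M₃))M₄): 19×5 by 5×23 → 19×23, cost 19·5·23 = 2185; cumulative 2515; (((M₁(M₂M₃))M₄)M₅): 19×23 by 23×7 → 19×7, cost 19·23·7 = 3059; cumulative 5574. Total 5574.
Difference: |5700 − 5574| = 126.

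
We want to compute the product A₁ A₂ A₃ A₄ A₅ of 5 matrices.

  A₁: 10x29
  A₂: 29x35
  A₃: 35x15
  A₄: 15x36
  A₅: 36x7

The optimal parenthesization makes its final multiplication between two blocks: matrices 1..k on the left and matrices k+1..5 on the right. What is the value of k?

Adjacent pairs: A₁A₂ = 10·29·35 = 10150; A₂A₃ = 29·35·15 = 15225; A₃A₄ = 35·15·36 = 18900; A₄A₅ = 15·36·7 = 3780.
Length 3: A₁..A₃: k=1: 0+15225+10·29·15=19575; k=2: 10150+0+10·35·15=15400 → min 15400 | A₂..A₄: k=2: 0+18900+29·35·36=55440; k=3: 15225+0+29·15·36=30885 → min 30885 | A₃..A₅: k=3: 0+3780+35·15·7=7455; k=4: 18900+0+35·36·7=27720 → min 7455.
Length 4: A₁..A₄: k=1: 0+30885+10·29·36=41325; k=2: 10150+18900+10·35·36=41650; k=3: 15400+0+10·15·36=20800 → min 20800 | A₂..A₅: k=2: 0+7455+29·35·7=14560; k=3: 15225+3780+29·15·7=22050; k=4: 30885+0+29·36·7=38193 → min 14560.
Top-level splits: k=1: (A₁..A₁)·(A₂..A₅) → 0+14560+10·29·7 = 16590; k=2: (A₁..A₂)·(A₃..A₅) → 10150+7455+10·35·7 = 20055; k=3: (A₁..A₃)·(A₄..A₅) → 15400+3780+10·15·7 = 20230; k=4: (A₁..A₄)·(A₅..A₅) → 20800+0+10·36·7 = 23320.
Best split is after A₁, i.e. k = 1.

1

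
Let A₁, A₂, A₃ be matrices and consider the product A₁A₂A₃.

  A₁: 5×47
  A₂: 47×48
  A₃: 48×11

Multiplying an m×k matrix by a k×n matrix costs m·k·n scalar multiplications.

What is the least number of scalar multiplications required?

Order (A₁(A₂A₃)): (A₂A₃): 47×48 by 48×11 → 47×11, cost 47·48·11 = 24816; (A₁(A₂A₃)): 5×47 by 47×11 → 5×11, cost 5·47·11 = 2585; cumulative 27401. Total 27401.
Order ((A₁A₂)A₃): (A₁A₂): 5×47 by 47×48 → 5×48, cost 5·47·48 = 11280; ((A₁A₂)A₃): 5×48 by 48×11 → 5×11, cost 5·48·11 = 2640; cumulative 13920. Total 13920.
Minimum: 13920.

13920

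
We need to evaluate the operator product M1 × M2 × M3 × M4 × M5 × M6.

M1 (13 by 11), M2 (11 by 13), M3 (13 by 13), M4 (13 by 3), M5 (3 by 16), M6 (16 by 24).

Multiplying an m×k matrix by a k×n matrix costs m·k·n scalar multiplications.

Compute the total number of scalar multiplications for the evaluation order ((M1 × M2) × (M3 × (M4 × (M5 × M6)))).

12059

(M1 × M2): 13×11 by 11×13 → 13×13, cost 13·11·13 = 1859
(M5 × M6): 3×16 by 16×24 → 3×24, cost 3·16·24 = 1152
(M4 × (M5 × M6)): 13×3 by 3×24 → 13×24, cost 13·3·24 = 936; cumulative 2088
(M3 × (M4 × (M5 × M6))): 13×13 by 13×24 → 13×24, cost 13·13·24 = 4056; cumulative 6144
((M1 × M2) × (M3 × (M4 × (M5 × M6)))): 13×13 by 13×24 → 13×24, cost 13·13·24 = 4056; cumulative 12059
Total: 12059 scalar multiplications.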